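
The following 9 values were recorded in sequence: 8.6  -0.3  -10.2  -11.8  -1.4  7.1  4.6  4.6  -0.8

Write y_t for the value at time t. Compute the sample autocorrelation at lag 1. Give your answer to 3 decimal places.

0.431

Mean ȳ = (8.6 − 0.3 − 10.2 − 11.8 − 1.4 + 7.1 + 4.6 + 4.6 − 0.8)/9 = 0.0444
Numerator Σ_{t=1}^{8}(y_t−ȳ)(y_{t+1}−ȳ) = 177.8869
Denominator Σ(y_t−ȳ)² = 412.6422
r_1 = 177.8869 / 412.6422 = 0.431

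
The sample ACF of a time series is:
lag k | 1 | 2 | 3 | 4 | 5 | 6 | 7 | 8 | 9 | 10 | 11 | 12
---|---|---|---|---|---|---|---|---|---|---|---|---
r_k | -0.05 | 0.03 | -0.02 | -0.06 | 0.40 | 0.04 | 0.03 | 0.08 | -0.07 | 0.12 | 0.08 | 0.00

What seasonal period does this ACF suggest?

5

The largest autocorrelation is r_5 = 0.40; the remaining lags stay at or below 0.12.
The dominant spike at lag 5 indicates a seasonal period of 5.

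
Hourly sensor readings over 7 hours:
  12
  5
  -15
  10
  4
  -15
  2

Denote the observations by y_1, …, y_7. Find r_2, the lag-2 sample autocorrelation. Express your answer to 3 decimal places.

-0.450

Mean ȳ = (12 + 5 − 15 + 10 + 4 − 15 + 2)/7 = 0.4286
Deviations from mean: 11.5714, 4.5714, -15.4286, 9.5714, 3.5714, -15.4286, 1.5714
Numerator Σ_{t=1}^{5}(y_t−ȳ)(y_{t+2}−ȳ) = -331.9388
Denominator Σ(y_t−ȳ)² = 737.7143
r_2 = -331.9388 / 737.7143 = -0.450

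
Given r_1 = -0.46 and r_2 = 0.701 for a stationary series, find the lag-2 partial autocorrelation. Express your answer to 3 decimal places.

0.621

φ_{22} = (r_2 − r_1²) / (1 − r_1²)
r_1² = (-0.46)² = 0.2116
Numerator = 0.701 − 0.2116 = 0.4894; denominator = 1 − 0.2116 = 0.7884
φ_{22} = 0.4894 / 0.7884 = 0.621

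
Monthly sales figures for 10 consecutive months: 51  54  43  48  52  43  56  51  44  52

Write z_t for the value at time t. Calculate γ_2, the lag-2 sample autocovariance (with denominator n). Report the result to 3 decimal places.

Mean z̄ = (51 + 54 + 43 + 48 + 52 + 43 + 56 + 51 + 44 + 52)/10 = 49.4000
Σ_{t=1}^{8}(z_t−z̄)(z_{t+2}−z̄) = -48.9200
γ_2 = -48.9200 / 10 = -4.892

-4.892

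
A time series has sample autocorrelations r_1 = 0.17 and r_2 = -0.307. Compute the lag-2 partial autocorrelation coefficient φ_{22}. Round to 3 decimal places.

-0.346

φ_{22} = (r_2 − r_1²) / (1 − r_1²)
r_1² = (0.17)² = 0.0289
Numerator = -0.307 − 0.0289 = -0.3359; denominator = 1 − 0.0289 = 0.9711
φ_{22} = -0.3359 / 0.9711 = -0.346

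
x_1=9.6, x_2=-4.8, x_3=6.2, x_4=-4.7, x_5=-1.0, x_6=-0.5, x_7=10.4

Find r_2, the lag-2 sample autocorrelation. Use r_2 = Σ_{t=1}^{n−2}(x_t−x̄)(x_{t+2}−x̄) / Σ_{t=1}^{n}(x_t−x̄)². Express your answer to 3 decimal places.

0.227

Mean x̄ = (9.6 − 4.8 + 6.2 − 4.7 − 1.0 − 0.5 + 10.4)/7 = 2.1714
Numerator Σ_{t=1}^{5}(x_t−x̄)(x_{t+2}−x̄) = 57.3141
Denominator Σ(x_t−x̄)² = 252.1343
r_2 = 57.3141 / 252.1343 = 0.227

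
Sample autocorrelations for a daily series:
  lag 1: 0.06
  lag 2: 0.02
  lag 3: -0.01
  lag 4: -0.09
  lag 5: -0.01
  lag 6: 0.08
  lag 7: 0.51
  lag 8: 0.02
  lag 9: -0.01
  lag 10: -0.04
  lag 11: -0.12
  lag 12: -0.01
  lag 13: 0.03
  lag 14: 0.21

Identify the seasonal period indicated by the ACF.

The largest autocorrelation is r_7 = 0.51, with a weaker echo at lag 14 (0.21); the remaining lags stay at or below 0.08.
The dominant spike at lag 7 indicates a seasonal period of 7.

7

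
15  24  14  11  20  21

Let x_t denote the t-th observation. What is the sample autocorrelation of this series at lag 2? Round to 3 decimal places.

-0.535

Mean x̄ = (15 + 24 + 14 + 11 + 20 + 21)/6 = 17.5000
Deviations from mean: -2.5000, 6.5000, -3.5000, -6.5000, 2.5000, 3.5000
Numerator Σ_{t=1}^{4}(x_t−x̄)(x_{t+2}−x̄) = -65.0000
Denominator Σ(x_t−x̄)² = 121.5000
r_2 = -65.0000 / 121.5000 = -0.535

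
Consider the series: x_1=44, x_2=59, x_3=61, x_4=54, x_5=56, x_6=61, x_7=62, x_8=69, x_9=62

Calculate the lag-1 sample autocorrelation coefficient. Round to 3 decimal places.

Mean x̄ = (44 + 59 + 61 + 54 + 56 + 61 + 62 + 69 + 62)/9 = 58.6667
Numerator Σ_{t=1}^{8}(x_t−x̄)(x_{t+1}−x̄) = 67.8889
Denominator Σ(x_t−x̄)² = 384.0000
r_1 = 67.8889 / 384.0000 = 0.177

0.177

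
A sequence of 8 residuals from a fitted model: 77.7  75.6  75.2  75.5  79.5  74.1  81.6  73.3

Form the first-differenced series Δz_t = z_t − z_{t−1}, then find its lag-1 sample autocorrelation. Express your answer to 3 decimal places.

-0.691

First differences Δz: -2.1, -0.4, 0.3, 4.0, -5.4, 7.5, -8.3
Mean of differences = -0.6286
Numerator Σ(Δz_t−Δz̄)(Δz_{t+1}−Δz̄) = -119.0537
Denominator Σ(Δz_t−Δz̄)² = 172.1943
r_1(Δz) = -119.0537 / 172.1943 = -0.691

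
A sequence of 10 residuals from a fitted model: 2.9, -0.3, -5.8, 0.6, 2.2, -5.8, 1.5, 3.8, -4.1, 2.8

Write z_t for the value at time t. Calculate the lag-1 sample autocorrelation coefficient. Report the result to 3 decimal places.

-0.377

Mean z̄ = (2.9 − 0.3 − 5.8 + 0.6 + 2.2 − 5.8 + 1.5 + 3.8 − 4.1 + 2.8)/10 = -0.2200
Numerator Σ_{t=1}^{9}(z_t−z̄)(z_{t+1}−z̄) = -45.8964
Denominator Σ(z_t−z̄)² = 121.8360
r_1 = -45.8964 / 121.8360 = -0.377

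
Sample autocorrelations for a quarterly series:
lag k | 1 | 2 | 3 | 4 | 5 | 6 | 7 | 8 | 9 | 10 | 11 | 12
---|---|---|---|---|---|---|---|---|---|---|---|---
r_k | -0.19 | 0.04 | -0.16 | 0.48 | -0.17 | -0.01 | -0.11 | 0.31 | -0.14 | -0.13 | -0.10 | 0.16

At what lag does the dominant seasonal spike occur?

4

The largest autocorrelation is r_4 = 0.48, with weaker echoes at lags 8 (0.31) and 12 (0.16); the remaining lags stay at or below 0.04.
The dominant spike at lag 4 indicates a seasonal period of 4.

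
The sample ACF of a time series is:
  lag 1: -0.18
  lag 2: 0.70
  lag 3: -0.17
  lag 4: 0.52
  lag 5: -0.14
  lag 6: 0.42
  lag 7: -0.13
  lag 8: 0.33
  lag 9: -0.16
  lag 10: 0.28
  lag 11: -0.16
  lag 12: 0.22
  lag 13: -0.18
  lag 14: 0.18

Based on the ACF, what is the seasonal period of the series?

2

The largest autocorrelation is r_2 = 0.70, with weaker echoes at lags 4 (0.52), 6 (0.42), 8 (0.33), 10 (0.28), 12 (0.22) and 14 (0.18); the remaining lags stay at or below -0.13.
The dominant spike at lag 2 indicates a seasonal period of 2.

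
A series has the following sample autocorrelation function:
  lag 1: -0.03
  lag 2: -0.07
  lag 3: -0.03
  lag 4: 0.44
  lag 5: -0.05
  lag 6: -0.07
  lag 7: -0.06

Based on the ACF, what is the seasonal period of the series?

The largest autocorrelation is r_4 = 0.44; the remaining lags stay at or below -0.03.
The dominant spike at lag 4 indicates a seasonal period of 4.

4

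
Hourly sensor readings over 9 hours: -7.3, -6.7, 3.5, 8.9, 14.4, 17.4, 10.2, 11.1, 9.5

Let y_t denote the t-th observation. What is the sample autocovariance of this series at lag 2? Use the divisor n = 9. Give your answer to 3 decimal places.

Mean ȳ = (-7.3 − 6.7 + 3.5 + 8.9 + 14.4 + 17.4 + 10.2 + 11.1 + 9.5)/9 = 6.7778
Σ_{t=1}^{7}(y_t−ȳ)(y_{t+2}−ȳ) = 96.4123
γ_2 = 96.4123 / 9 = 10.712

10.712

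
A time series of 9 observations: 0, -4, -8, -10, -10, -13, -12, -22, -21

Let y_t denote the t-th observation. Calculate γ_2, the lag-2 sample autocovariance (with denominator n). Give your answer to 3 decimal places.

8.022

Mean ȳ = (0 − 4 − 8 − 10 − 10 − 13 − 12 − 22 − 21)/9 = -11.1111
Σ_{t=1}^{7}(y_t−ȳ)(y_{t+2}−ȳ) = 72.1975
γ_2 = 72.1975 / 9 = 8.022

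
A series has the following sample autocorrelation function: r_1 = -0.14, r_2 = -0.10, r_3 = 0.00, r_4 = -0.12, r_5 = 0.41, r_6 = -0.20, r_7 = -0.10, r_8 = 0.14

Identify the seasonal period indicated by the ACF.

5

The largest autocorrelation is r_5 = 0.41; the remaining lags stay at or below 0.14.
The dominant spike at lag 5 indicates a seasonal period of 5.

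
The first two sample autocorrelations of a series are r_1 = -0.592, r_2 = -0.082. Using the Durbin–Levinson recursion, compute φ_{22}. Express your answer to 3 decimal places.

φ_{22} = (r_2 − r_1²) / (1 − r_1²)
r_1² = (-0.592)² = 0.350464
Numerator = -0.082 − 0.3505 = -0.4325; denominator = 1 − 0.3505 = 0.6495
φ_{22} = -0.4325 / 0.6495 = -0.666

-0.666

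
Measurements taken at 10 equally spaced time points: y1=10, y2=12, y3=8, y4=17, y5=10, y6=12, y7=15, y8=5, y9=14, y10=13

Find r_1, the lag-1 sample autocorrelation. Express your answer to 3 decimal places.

Mean ȳ = (10 + 12 + 8 + 17 + 10 + 12 + 15 + 5 + 14 + 13)/10 = 11.6000
Numerator Σ_{t=1}^{9}(y_t−ȳ)(y_{t+1}−ȳ) = -64.3600
Denominator Σ(y_t−ȳ)² = 110.4000
r_1 = -64.3600 / 110.4000 = -0.583

-0.583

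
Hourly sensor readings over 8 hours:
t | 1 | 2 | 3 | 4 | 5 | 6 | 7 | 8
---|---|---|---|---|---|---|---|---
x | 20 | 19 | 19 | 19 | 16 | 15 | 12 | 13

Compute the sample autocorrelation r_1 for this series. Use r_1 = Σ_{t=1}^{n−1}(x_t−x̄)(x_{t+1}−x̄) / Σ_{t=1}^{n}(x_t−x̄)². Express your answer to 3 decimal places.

0.654

Mean x̄ = (20 + 19 + 19 + 19 + 16 + 15 + 12 + 13)/8 = 16.6250
Σ(x_t−x̄)(x_{t+1}−x̄) = (8.0156) + (5.6406) + (5.6406) + (-1.4844) + (1.0156) + (7.5156) + (16.7656) = 43.1094
Denominator Σ(x_t−x̄)² = 65.8750
r_1 = 43.1094 / 65.8750 = 0.654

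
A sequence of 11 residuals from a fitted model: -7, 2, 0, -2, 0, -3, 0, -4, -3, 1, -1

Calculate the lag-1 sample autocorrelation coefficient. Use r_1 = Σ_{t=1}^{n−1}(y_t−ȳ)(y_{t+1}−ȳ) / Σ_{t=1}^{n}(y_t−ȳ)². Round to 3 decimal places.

Mean ȳ = (-7 + 2 + 0 − 2 + 0 − 3 + 0 − 4 − 3 + 1 − 1)/11 = -1.5455
Numerator Σ_{t=1}^{10}(y_t−ȳ)(y_{t+1}−ȳ) = -22.2975
Denominator Σ(y_t−ȳ)² = 66.7273
r_1 = -22.2975 / 66.7273 = -0.334

-0.334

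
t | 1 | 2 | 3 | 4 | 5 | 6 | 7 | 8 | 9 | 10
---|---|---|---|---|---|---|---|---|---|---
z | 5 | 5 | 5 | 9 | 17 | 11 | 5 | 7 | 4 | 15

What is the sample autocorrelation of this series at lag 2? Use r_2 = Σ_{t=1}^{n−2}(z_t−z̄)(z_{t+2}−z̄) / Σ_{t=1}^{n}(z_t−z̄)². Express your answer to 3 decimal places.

-0.234

Mean z̄ = (5 + 5 + 5 + 9 + 17 + 11 + 5 + 7 + 4 + 15)/10 = 8.3000
Numerator Σ_{t=1}^{8}(z_t−z̄)(z_{t+2}−z̄) = -44.9800
Denominator Σ(z_t−z̄)² = 192.1000
r_2 = -44.9800 / 192.1000 = -0.234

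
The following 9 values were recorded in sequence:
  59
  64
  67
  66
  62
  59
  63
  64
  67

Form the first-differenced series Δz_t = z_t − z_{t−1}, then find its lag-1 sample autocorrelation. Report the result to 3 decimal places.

First differences Δz: 5, 3, -1, -4, -3, 4, 1, 3
Mean of differences = 1.0000
Numerator Σ(Δz_t−Δz̄)(Δz_{t+1}−Δz̄) = 22.0000
Denominator Σ(Δz_t−Δz̄)² = 78.0000
r_1(Δz) = 22.0000 / 78.0000 = 0.282

0.282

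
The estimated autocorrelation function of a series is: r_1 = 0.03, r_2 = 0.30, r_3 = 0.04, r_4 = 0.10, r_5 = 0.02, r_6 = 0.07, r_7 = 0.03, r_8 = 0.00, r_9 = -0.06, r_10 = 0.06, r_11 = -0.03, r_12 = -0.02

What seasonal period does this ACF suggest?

2

The largest autocorrelation is r_2 = 0.30; the remaining lags stay at or below 0.10.
The dominant spike at lag 2 indicates a seasonal period of 2.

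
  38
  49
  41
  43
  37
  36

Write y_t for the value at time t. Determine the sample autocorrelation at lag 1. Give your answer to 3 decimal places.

-0.086

Mean ȳ = (38 + 49 + 41 + 43 + 37 + 36)/6 = 40.6667
Deviations from mean: -2.6667, 8.3333, 0.3333, 2.3333, -3.6667, -4.6667
Σ(y_t−ȳ)(y_{t+1}−ȳ) = (-22.2222) + (2.7778) + (0.7778) + (-8.5556) + (17.1111) = -10.1111
Denominator Σ(y_t−ȳ)² = 117.3333
r_1 = -10.1111 / 117.3333 = -0.086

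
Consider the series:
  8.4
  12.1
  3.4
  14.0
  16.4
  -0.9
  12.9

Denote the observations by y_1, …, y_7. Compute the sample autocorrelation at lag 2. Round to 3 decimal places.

-0.201

Mean ȳ = (8.4 + 12.1 + 3.4 + 14.0 + 16.4 − 0.9 + 12.9)/7 = 9.4714
Σ(y_t−ȳ)(y_{t+2}−ȳ) = (6.5051) + (11.9037) + (-42.0663) + (-46.9678) + (23.7551) = -46.8702
Denominator Σ(y_t−ȳ)² = 232.7543
r_2 = -46.8702 / 232.7543 = -0.201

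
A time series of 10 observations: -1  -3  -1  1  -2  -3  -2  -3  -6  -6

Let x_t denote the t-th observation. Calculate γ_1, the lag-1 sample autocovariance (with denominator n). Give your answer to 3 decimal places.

1.884

Mean x̄ = (-1 − 3 − 1 + 1 − 2 − 3 − 2 − 3 − 6 − 6)/10 = -2.6000
Σ_{t=1}^{9}(x_t−x̄)(x_{t+1}−x̄) = 18.8400
γ_1 = 18.8400 / 10 = 1.884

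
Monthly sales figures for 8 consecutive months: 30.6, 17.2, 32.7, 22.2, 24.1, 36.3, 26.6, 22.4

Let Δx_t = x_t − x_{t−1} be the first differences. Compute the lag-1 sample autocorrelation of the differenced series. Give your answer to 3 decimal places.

First differences Δx: -13.4, 15.5, -10.5, 1.9, 12.2, -9.7, -4.2
Mean of differences = -1.1714
Numerator Σ(Δx_t−Δx̄)(Δx_{t+1}−Δx̄) = -435.1808
Denominator Σ(Δx_t−Δx̄)² = 784.6343
r_1(Δx) = -435.1808 / 784.6343 = -0.555

-0.555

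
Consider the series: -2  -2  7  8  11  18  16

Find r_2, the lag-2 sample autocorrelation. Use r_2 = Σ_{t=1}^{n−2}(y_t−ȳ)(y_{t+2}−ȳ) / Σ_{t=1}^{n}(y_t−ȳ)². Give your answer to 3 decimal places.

Mean ȳ = (-2 − 2 + 7 + 8 + 11 + 18 + 16)/7 = 8.0000
Deviations from mean: -10.0000, -10.0000, -1.0000, 0.0000, 3.0000, 10.0000, 8.0000
Σ(y_t−ȳ)(y_{t+2}−ȳ) = (10.0000) + (0.0000) + (-3.0000) + (0.0000) + (24.0000) = 31.0000
Denominator Σ(y_t−ȳ)² = 374.0000
r_2 = 31.0000 / 374.0000 = 0.083

0.083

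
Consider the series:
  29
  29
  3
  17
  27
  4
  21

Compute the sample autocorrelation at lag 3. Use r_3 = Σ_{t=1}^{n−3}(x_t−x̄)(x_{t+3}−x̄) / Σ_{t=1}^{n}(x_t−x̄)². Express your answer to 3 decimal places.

0.392

Mean x̄ = (29 + 29 + 3 + 17 + 27 + 4 + 21)/7 = 18.5714
Deviations from mean: 10.4286, 10.4286, -15.5714, -1.5714, 8.4286, -14.5714, 2.4286
Numerator Σ_{t=1}^{4}(x_t−x̄)(x_{t+3}−x̄) = 294.5918
Denominator Σ(x_t−x̄)² = 751.7143
r_3 = 294.5918 / 751.7143 = 0.392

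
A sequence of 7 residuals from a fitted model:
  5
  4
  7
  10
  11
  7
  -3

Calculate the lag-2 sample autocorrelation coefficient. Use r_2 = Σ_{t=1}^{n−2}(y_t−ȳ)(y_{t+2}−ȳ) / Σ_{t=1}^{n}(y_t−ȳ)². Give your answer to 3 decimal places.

-0.338

Mean ȳ = (5 + 4 + 7 + 10 + 11 + 7 − 3)/7 = 5.8571
Σ(y_t−ȳ)(y_{t+2}−ȳ) = (-0.9796) + (-7.6939) + (5.8776) + (4.7347) + (-45.5510) = -43.6122
Denominator Σ(y_t−ȳ)² = 128.8571
r_2 = -43.6122 / 128.8571 = -0.338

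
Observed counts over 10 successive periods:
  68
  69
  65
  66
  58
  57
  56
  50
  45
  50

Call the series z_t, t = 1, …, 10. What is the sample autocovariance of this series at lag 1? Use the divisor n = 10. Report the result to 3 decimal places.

46.804

Mean z̄ = (68 + 69 + 65 + 66 + 58 + 57 + 56 + 50 + 45 + 50)/10 = 58.4000
Σ_{t=1}^{9}(z_t−z̄)(z_{t+1}−z̄) = 468.0400
γ_1 = 468.0400 / 10 = 46.804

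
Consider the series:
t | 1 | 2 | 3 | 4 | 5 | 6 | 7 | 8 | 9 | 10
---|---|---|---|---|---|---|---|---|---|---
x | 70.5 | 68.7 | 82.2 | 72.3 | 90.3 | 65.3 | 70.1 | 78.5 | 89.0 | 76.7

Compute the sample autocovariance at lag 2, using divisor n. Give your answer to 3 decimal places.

Mean x̄ = (70.5 + 68.7 + 82.2 + 72.3 + 90.3 + 65.3 + 70.1 + 78.5 + 89.0 + 76.7)/10 = 76.3600
Σ_{t=1}^{8}(x_t−x̄)(x_{t+2}−x̄) = -66.1412
γ_2 = -66.1412 / 10 = -6.614

-6.614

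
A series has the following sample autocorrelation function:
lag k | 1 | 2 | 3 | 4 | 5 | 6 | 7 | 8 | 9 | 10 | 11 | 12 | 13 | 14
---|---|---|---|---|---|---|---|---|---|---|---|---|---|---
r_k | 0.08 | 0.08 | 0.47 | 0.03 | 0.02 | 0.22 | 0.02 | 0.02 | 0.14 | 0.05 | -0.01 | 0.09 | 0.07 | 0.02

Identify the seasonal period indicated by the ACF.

3

The largest autocorrelation is r_3 = 0.47, with a weaker echo at lag 6 (0.22); the remaining lags stay at or below 0.14.
The dominant spike at lag 3 indicates a seasonal period of 3.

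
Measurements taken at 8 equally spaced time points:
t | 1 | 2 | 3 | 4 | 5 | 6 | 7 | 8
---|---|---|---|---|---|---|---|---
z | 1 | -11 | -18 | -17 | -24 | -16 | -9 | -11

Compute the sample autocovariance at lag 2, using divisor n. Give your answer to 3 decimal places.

-7.988

Mean z̄ = (1 − 11 − 18 − 17 − 24 − 16 − 9 − 11)/8 = -13.1250
Σ_{t=1}^{6}(z_t−z̄)(z_{t+2}−z̄) = -63.9063
γ_2 = -63.9063 / 8 = -7.988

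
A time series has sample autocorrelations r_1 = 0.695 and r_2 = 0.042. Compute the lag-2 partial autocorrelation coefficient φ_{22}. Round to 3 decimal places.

φ_{22} = (r_2 − r_1²) / (1 − r_1²)
r_1² = (0.695)² = 0.483025
Numerator = 0.042 − 0.4830 = -0.4410; denominator = 1 − 0.4830 = 0.5170
φ_{22} = -0.4410 / 0.5170 = -0.853

-0.853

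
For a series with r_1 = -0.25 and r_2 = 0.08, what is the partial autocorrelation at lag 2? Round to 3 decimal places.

φ_{22} = (r_2 − r_1²) / (1 − r_1²)
r_1² = (-0.25)² = 0.0625
Numerator = 0.08 − 0.0625 = 0.0175; denominator = 1 − 0.0625 = 0.9375
φ_{22} = 0.0175 / 0.9375 = 0.019

0.019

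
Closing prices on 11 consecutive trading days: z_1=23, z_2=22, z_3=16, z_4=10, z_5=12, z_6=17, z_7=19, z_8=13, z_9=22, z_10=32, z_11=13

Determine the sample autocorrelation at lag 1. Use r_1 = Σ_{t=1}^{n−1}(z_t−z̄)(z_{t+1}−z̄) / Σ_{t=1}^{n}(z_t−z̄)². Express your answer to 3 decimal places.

0.102

Mean z̄ = (23 + 22 + 16 + 10 + 12 + 17 + 19 + 13 + 22 + 32 + 13)/11 = 18.0909
Numerator Σ_{t=1}^{10}(z_t−z̄)(z_{t+1}−z̄) = 41.9008
Denominator Σ(z_t−z̄)² = 408.9091
r_1 = 41.9008 / 408.9091 = 0.102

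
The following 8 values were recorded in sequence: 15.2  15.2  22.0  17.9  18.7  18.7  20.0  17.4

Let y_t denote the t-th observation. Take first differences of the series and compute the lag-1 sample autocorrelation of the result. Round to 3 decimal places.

First differences Δy: 0.0, 6.8, -4.1, 0.8, 0.0, 1.3, -2.6
Mean of differences = 0.3143
Numerator Σ(Δy_t−Δȳ)(Δy_{t+1}−Δȳ) = -36.1473
Denominator Σ(Δy_t−Δȳ)² = 71.4486
r_1(Δy) = -36.1473 / 71.4486 = -0.506

-0.506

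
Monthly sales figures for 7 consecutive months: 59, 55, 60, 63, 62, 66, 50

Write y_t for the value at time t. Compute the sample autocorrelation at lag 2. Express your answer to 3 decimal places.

Mean ȳ = (59 + 55 + 60 + 63 + 62 + 66 + 50)/7 = 59.2857
Deviations from mean: -0.2857, -4.2857, 0.7143, 3.7143, 2.7143, 6.7143, -9.2857
Σ(y_t−ȳ)(y_{t+2}−ȳ) = (-0.2041) + (-15.9184) + (1.9388) + (24.9388) + (-25.2041) = -14.4490
Denominator Σ(y_t−ȳ)² = 171.4286
r_2 = -14.4490 / 171.4286 = -0.084

-0.084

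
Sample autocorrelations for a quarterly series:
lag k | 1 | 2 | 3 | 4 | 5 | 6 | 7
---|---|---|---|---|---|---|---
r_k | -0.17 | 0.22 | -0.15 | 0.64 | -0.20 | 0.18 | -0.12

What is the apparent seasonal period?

4

The largest autocorrelation is r_4 = 0.64; the remaining lags stay at or below 0.22.
The dominant spike at lag 4 indicates a seasonal period of 4.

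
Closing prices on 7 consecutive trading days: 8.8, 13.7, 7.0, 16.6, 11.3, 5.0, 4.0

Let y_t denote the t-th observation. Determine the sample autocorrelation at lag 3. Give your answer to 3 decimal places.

-0.195

Mean ȳ = (8.8 + 13.7 + 7.0 + 16.6 + 11.3 + 5.0 + 4.0)/7 = 9.4857
Deviations from mean: -0.6857, 4.2143, -2.4857, 7.1143, 1.8143, -4.4857, -5.4857
Numerator Σ_{t=1}^{4}(y_t−ȳ)(y_{t+3}−ȳ) = -25.1092
Denominator Σ(y_t−ȳ)² = 128.5286
r_3 = -25.1092 / 128.5286 = -0.195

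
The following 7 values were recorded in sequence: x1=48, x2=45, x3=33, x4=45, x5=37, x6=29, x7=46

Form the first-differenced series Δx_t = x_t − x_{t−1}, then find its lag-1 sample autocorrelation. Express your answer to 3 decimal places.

-0.395

First differences Δx: -3, -12, 12, -8, -8, 17
Mean of differences = -0.3333
Numerator Σ(Δx_t−Δx̄)(Δx_{t+1}−Δx̄) = -281.4444
Denominator Σ(Δx_t−Δx̄)² = 713.3333
r_1(Δx) = -281.4444 / 713.3333 = -0.395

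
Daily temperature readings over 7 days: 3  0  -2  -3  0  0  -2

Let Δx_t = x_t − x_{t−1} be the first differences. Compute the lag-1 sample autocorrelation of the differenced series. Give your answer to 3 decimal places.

First differences Δx: -3, -2, -1, 3, 0, -2
Mean of differences = -0.8333
Numerator Σ(Δx_t−Δx̄)(Δx_{t+1}−Δx̄) = 4.3056
Denominator Σ(Δx_t−Δx̄)² = 22.8333
r_1(Δx) = 4.3056 / 22.8333 = 0.189

0.189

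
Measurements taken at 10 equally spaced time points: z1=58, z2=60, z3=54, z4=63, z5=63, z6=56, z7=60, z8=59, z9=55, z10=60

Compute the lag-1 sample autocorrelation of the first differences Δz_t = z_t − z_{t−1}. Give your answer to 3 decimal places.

-0.496

First differences Δz: 2, -6, 9, 0, -7, 4, -1, -4, 5
Mean of differences = 0.2222
Numerator Σ(Δz_t−Δz̄)(Δz_{t+1}−Δz̄) = -112.9383
Denominator Σ(Δz_t−Δz̄)² = 227.5556
r_1(Δz) = -112.9383 / 227.5556 = -0.496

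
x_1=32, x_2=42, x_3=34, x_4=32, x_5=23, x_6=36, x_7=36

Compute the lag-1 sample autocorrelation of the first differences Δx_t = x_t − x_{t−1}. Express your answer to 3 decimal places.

First differences Δx: 10, -8, -2, -9, 13, 0
Mean of differences = 0.6667
Numerator Σ(Δx_t−Δx̄)(Δx_{t+1}−Δx̄) = -159.4444
Denominator Σ(Δx_t−Δx̄)² = 415.3333
r_1(Δx) = -159.4444 / 415.3333 = -0.384

-0.384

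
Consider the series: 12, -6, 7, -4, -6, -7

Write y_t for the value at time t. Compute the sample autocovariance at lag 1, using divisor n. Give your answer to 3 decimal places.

Mean ȳ = (12 − 6 + 7 − 4 − 6 − 7)/6 = -0.6667
Deviations: 12.6667, -5.3333, 7.6667, -3.3333, -5.3333, -6.3333
Σ_{t=1}^{5}(y_t−ȳ)(y_{t+1}−ȳ) = -82.4444
γ_1 = -82.4444 / 6 = -13.741

-13.741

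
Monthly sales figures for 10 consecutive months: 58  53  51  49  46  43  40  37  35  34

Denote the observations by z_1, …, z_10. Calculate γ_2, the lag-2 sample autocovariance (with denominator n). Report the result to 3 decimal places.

25.508

Mean z̄ = (58 + 53 + 51 + 49 + 46 + 43 + 40 + 37 + 35 + 34)/10 = 44.6000
Σ_{t=1}^{8}(z_t−z̄)(z_{t+2}−z̄) = 255.0800
γ_2 = 255.0800 / 10 = 25.508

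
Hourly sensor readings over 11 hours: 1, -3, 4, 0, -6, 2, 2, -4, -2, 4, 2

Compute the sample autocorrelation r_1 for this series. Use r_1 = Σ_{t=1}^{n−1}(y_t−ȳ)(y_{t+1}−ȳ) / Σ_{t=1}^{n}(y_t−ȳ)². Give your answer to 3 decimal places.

Mean ȳ = (1 − 3 + 4 + 0 − 6 + 2 + 2 − 4 − 2 + 4 + 2)/11 = 0.0000
Numerator Σ_{t=1}^{10}(y_t−ȳ)(y_{t+1}−ȳ) = -23.0000
Denominator Σ(y_t−ȳ)² = 110.0000
r_1 = -23.0000 / 110.0000 = -0.209

-0.209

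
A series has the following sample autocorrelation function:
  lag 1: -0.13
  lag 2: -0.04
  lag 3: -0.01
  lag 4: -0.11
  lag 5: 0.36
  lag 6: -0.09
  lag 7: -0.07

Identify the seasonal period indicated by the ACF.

The largest autocorrelation is r_5 = 0.36; the remaining lags stay at or below -0.01.
The dominant spike at lag 5 indicates a seasonal period of 5.

5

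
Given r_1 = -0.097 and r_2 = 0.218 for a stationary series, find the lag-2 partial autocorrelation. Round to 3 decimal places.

0.211

φ_{22} = (r_2 − r_1²) / (1 − r_1²)
r_1² = (-0.097)² = 0.009409
Numerator = 0.218 − 0.0094 = 0.2086; denominator = 1 − 0.0094 = 0.9906
φ_{22} = 0.2086 / 0.9906 = 0.211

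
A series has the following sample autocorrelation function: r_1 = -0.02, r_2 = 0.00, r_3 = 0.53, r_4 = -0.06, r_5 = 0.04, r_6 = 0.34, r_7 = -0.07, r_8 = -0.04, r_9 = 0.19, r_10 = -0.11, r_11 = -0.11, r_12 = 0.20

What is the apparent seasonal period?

The largest autocorrelation is r_3 = 0.53, with weaker echoes at lags 6 (0.34), 9 (0.19) and 12 (0.20); the remaining lags stay at or below 0.04.
The dominant spike at lag 3 indicates a seasonal period of 3.

3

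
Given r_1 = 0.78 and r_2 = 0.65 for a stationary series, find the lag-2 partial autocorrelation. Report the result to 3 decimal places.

0.106

φ_{22} = (r_2 − r_1²) / (1 − r_1²)
r_1² = (0.78)² = 0.6084
Numerator = 0.65 − 0.6084 = 0.0416; denominator = 1 − 0.6084 = 0.3916
φ_{22} = 0.0416 / 0.3916 = 0.106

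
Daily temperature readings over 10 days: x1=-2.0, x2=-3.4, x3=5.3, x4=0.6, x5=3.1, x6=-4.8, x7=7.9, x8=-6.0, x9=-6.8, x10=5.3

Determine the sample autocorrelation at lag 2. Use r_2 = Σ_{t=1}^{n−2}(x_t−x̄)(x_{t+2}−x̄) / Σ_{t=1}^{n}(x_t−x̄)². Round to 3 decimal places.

Mean x̄ = (-2.0 − 3.4 + 5.3 + 0.6 + 3.1 − 4.8 + 7.9 − 6.0 − 6.8 + 5.3)/10 = -0.0800
Numerator Σ_{t=1}^{8}(x_t−x̄)(x_{t+2}−x̄) = -30.8448
Denominator Σ(x_t−x̄)² = 249.3360
r_2 = -30.8448 / 249.3360 = -0.124

-0.124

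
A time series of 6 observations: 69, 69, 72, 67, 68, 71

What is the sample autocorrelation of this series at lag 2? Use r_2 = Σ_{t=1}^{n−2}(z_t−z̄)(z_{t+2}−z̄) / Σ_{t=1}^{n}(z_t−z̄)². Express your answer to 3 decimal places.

Mean z̄ = (69 + 69 + 72 + 67 + 68 + 71)/6 = 69.3333
Deviations from mean: -0.3333, -0.3333, 2.6667, -2.3333, -1.3333, 1.6667
Numerator Σ_{t=1}^{4}(z_t−z̄)(z_{t+2}−z̄) = -7.5556
Denominator Σ(z_t−z̄)² = 17.3333
r_2 = -7.5556 / 17.3333 = -0.436

-0.436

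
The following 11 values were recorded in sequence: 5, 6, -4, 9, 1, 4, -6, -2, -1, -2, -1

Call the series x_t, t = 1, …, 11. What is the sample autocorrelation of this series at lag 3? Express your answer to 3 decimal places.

Mean x̄ = (5 + 6 − 4 + 9 + 1 + 4 − 6 − 2 − 1 − 2 − 1)/11 = 0.8182
Numerator Σ_{t=1}^{8}(x_t−x̄)(x_{t+3}−x̄) = -17.9174
Denominator Σ(x_t−x̄)² = 213.6364
r_3 = -17.9174 / 213.6364 = -0.084

-0.084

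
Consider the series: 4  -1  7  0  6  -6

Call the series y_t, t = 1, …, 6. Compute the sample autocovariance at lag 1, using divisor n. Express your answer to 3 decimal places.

Mean ȳ = (4 − 1 + 7 + 0 + 6 − 6)/6 = 1.6667
Deviations: 2.3333, -2.6667, 5.3333, -1.6667, 4.3333, -7.6667
Σ_{t=1}^{5}(y_t−ȳ)(y_{t+1}−ȳ) = -69.7778
γ_1 = -69.7778 / 6 = -11.630

-11.630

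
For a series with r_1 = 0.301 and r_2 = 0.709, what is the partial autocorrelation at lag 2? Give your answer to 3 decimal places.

φ_{22} = (r_2 − r_1²) / (1 − r_1²)
r_1² = (0.301)² = 0.090601
Numerator = 0.709 − 0.0906 = 0.6184; denominator = 1 − 0.0906 = 0.9094
φ_{22} = 0.6184 / 0.9094 = 0.680

0.680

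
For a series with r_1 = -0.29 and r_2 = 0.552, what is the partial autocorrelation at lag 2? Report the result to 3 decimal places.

φ_{22} = (r_2 − r_1²) / (1 − r_1²)
r_1² = (-0.29)² = 0.0841
Numerator = 0.552 − 0.0841 = 0.4679; denominator = 1 − 0.0841 = 0.9159
φ_{22} = 0.4679 / 0.9159 = 0.511

0.511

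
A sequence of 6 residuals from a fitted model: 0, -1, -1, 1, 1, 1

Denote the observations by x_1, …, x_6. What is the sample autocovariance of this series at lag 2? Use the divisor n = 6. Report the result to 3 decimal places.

Mean x̄ = (0 − 1 − 1 + 1 + 1 + 1)/6 = 0.1667
Deviations: -0.1667, -1.1667, -1.1667, 0.8333, 0.8333, 0.8333
Σ_{t=1}^{4}(x_t−x̄)(x_{t+2}−x̄) = -1.0556
γ_2 = -1.0556 / 6 = -0.176

-0.176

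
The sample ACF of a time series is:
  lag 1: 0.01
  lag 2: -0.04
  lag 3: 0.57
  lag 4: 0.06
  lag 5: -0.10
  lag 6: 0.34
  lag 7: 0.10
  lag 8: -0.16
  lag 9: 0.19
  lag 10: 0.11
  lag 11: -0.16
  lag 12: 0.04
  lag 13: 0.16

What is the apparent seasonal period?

3

The largest autocorrelation is r_3 = 0.57, with weaker echoes at lags 6 (0.34) and 9 (0.19); the remaining lags stay at or below 0.16.
The dominant spike at lag 3 indicates a seasonal period of 3.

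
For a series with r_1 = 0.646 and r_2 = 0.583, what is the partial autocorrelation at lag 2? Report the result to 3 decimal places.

0.284

φ_{22} = (r_2 − r_1²) / (1 − r_1²)
r_1² = (0.646)² = 0.417316
Numerator = 0.583 − 0.4173 = 0.1657; denominator = 1 − 0.4173 = 0.5827
φ_{22} = 0.1657 / 0.5827 = 0.284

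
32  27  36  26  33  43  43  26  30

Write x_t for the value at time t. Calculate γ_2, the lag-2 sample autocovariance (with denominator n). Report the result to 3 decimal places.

Mean x̄ = (32 + 27 + 36 + 26 + 33 + 43 + 43 + 26 + 30)/9 = 32.8889
Σ_{t=1}^{7}(x_t−x̄)(x_{t+2}−x̄) = -129.2469
γ_2 = -129.2469 / 9 = -14.361

-14.361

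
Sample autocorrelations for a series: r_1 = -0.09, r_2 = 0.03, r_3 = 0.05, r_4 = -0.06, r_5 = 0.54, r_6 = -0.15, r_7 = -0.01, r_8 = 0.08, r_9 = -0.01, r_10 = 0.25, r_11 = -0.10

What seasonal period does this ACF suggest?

5

The largest autocorrelation is r_5 = 0.54, with a weaker echo at lag 10 (0.25); the remaining lags stay at or below 0.08.
The dominant spike at lag 5 indicates a seasonal period of 5.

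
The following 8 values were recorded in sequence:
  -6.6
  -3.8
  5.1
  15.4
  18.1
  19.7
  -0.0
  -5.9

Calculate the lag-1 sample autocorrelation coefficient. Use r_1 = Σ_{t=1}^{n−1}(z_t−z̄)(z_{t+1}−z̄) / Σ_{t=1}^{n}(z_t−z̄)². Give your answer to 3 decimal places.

Mean z̄ = (-6.6 − 3.8 + 5.1 + 15.4 + 18.1 + 19.7 − 0.0 − 5.9)/8 = 5.2500
Deviations from mean: -11.8500, -9.0500, -0.1500, 10.1500, 12.8500, 14.4500, -5.2500, -11.1500
Numerator Σ_{t=1}^{7}(z_t−z̄)(z_{t+1}−z̄) = 405.8625
Denominator Σ(z_t−z̄)² = 851.1800
r_1 = 405.8625 / 851.1800 = 0.477

0.477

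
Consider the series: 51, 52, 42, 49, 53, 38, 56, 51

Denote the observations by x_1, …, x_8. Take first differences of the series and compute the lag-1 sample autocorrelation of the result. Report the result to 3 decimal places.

-0.638

First differences Δx: 1, -10, 7, 4, -15, 18, -5
Mean of differences = 0.0000
Numerator Σ(Δx_t−Δx̄)(Δx_{t+1}−Δx̄) = -472.0000
Denominator Σ(Δx_t−Δx̄)² = 740.0000
r_1(Δx) = -472.0000 / 740.0000 = -0.638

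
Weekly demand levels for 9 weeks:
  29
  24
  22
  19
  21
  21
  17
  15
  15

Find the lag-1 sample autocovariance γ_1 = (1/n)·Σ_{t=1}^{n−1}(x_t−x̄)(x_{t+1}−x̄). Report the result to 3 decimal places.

Mean x̄ = (29 + 24 + 22 + 19 + 21 + 21 + 17 + 15 + 15)/9 = 20.3333
Σ_{t=1}^{8}(x_t−x̄)(x_{t+1}−x̄) = 79.2222
γ_1 = 79.2222 / 9 = 8.802

8.802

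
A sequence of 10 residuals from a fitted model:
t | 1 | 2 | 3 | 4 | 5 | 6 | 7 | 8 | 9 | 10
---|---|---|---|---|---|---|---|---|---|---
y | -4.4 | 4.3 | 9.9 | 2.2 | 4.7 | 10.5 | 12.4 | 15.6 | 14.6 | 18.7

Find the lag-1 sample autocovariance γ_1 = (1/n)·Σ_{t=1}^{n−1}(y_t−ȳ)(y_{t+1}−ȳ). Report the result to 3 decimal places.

19.455

Mean ȳ = (-4.4 + 4.3 + 9.9 + 2.2 + 4.7 + 10.5 + 12.4 + 15.6 + 14.6 + 18.7)/10 = 8.8500
Σ_{t=1}^{9}(y_t−ȳ)(y_{t+1}−ȳ) = 194.5475
γ_1 = 194.5475 / 10 = 19.455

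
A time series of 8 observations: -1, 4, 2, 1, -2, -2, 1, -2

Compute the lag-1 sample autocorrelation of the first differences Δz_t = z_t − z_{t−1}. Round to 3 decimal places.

First differences Δz: 5, -2, -1, -3, 0, 3, -3
Mean of differences = -0.1429
Numerator Σ(Δz_t−Δz̄)(Δz_{t+1}−Δz̄) = -14.4490
Denominator Σ(Δz_t−Δz̄)² = 56.8571
r_1(Δz) = -14.4490 / 56.8571 = -0.254

-0.254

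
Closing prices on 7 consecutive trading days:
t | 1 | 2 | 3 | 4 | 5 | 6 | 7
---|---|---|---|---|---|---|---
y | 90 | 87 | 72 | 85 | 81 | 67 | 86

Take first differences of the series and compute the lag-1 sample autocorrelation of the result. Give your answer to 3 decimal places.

-0.437

First differences Δy: -3, -15, 13, -4, -14, 19
Mean of differences = -0.6667
Numerator Σ(Δy_t−Δȳ)(Δy_{t+1}−Δȳ) = -425.7778
Denominator Σ(Δy_t−Δȳ)² = 973.3333
r_1(Δy) = -425.7778 / 973.3333 = -0.437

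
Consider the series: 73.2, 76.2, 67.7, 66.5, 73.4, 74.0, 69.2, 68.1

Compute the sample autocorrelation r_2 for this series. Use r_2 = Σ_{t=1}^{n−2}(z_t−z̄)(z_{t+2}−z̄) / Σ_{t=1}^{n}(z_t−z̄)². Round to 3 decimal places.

Mean z̄ = (73.2 + 76.2 + 67.7 + 66.5 + 73.4 + 74.0 + 69.2 + 68.1)/8 = 71.0375
Numerator Σ_{t=1}^{6}(z_t−z̄)(z_{t+2}−z̄) = -65.0128
Denominator Σ(z_t−z̄)² = 89.4188
r_2 = -65.0128 / 89.4188 = -0.727

-0.727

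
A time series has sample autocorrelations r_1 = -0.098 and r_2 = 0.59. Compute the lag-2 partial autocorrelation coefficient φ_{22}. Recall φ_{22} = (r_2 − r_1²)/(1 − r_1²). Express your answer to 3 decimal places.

0.586

φ_{22} = (r_2 − r_1²) / (1 − r_1²)
r_1² = (-0.098)² = 0.009604
Numerator = 0.59 − 0.0096 = 0.5804; denominator = 1 − 0.0096 = 0.9904
φ_{22} = 0.5804 / 0.9904 = 0.586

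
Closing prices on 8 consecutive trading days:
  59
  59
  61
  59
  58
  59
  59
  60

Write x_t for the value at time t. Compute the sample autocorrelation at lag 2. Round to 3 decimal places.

-0.432

Mean x̄ = (59 + 59 + 61 + 59 + 58 + 59 + 59 + 60)/8 = 59.2500
Σ(x_t−x̄)(x_{t+2}−x̄) = (-0.4375) + (0.0625) + (-2.1875) + (0.0625) + (0.3125) + (-0.1875) = -2.3750
Denominator Σ(x_t−x̄)² = 5.5000
r_2 = -2.3750 / 5.5000 = -0.432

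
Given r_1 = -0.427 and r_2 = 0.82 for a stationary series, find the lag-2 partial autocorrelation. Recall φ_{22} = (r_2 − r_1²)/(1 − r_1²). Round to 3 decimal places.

0.780

φ_{22} = (r_2 − r_1²) / (1 − r_1²)
r_1² = (-0.427)² = 0.182329
Numerator = 0.82 − 0.1823 = 0.6377; denominator = 1 − 0.1823 = 0.8177
φ_{22} = 0.6377 / 0.8177 = 0.780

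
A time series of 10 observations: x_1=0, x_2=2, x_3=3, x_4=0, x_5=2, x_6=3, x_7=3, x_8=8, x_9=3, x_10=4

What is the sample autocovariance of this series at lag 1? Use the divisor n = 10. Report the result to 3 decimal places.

0.596

Mean x̄ = (0 + 2 + 3 + 0 + 2 + 3 + 3 + 8 + 3 + 4)/10 = 2.8000
Σ_{t=1}^{9}(x_t−x̄)(x_{t+1}−x̄) = 5.9600
γ_1 = 5.9600 / 10 = 0.596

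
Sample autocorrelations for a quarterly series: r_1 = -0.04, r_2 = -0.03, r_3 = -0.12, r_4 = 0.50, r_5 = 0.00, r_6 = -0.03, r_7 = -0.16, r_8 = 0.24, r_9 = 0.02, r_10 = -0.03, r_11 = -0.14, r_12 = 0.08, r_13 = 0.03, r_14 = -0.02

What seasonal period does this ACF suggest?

The largest autocorrelation is r_4 = 0.50, with a weaker echo at lag 8 (0.24); the remaining lags stay at or below 0.08.
The dominant spike at lag 4 indicates a seasonal period of 4.

4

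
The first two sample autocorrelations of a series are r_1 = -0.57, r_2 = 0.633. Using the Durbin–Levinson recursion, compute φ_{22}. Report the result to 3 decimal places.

φ_{22} = (r_2 − r_1²) / (1 − r_1²)
r_1² = (-0.57)² = 0.3249
Numerator = 0.633 − 0.3249 = 0.3081; denominator = 1 − 0.3249 = 0.6751
φ_{22} = 0.3081 / 0.6751 = 0.456

0.456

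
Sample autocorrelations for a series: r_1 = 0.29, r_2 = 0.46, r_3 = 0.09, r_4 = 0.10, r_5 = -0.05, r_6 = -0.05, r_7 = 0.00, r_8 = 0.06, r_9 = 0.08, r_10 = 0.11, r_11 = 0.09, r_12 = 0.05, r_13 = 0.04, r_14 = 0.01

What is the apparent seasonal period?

2

The largest autocorrelation is r_2 = 0.46; the remaining lags stay at or below 0.29.
The dominant spike at lag 2 indicates a seasonal period of 2.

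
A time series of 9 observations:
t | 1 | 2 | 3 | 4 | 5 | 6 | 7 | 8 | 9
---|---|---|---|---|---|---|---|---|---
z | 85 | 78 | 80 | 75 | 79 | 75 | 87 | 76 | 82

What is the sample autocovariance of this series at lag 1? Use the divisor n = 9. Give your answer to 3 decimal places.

Mean z̄ = (85 + 78 + 80 + 75 + 79 + 75 + 87 + 76 + 82)/9 = 79.6667
Σ_{t=1}^{8}(z_t−z̄)(z_{t+1}−z̄) = -74.4444
γ_1 = -74.4444 / 9 = -8.272

-8.272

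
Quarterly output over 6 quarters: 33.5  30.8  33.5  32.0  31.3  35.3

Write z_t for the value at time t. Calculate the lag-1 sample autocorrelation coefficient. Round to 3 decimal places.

-0.437

Mean z̄ = (33.5 + 30.8 + 33.5 + 32.0 + 31.3 + 35.3)/6 = 32.7333
Deviations from mean: 0.7667, -1.9333, 0.7667, -0.7333, -1.4333, 2.5667
Σ(z_t−z̄)(z_{t+1}−z̄) = (-1.4822) + (-1.4822) + (-0.5622) + (1.0511) + (-3.6789) = -6.1544
Denominator Σ(z_t−z̄)² = 14.0933
r_1 = -6.1544 / 14.0933 = -0.437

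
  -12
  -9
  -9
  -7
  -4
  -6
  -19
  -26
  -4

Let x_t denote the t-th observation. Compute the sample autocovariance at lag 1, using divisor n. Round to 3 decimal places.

Mean x̄ = (-12 − 9 − 9 − 7 − 4 − 6 − 19 − 26 − 4)/9 = -10.6667
Σ_{t=1}^{8}(x_t−x̄)(x_{t+1}−x̄) = 48.8889
γ_1 = 48.8889 / 9 = 5.432

5.432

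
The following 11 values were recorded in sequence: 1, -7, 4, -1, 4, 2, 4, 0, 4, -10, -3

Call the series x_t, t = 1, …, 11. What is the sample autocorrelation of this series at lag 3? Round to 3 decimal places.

-0.244

Mean x̄ = (1 − 7 + 4 − 1 + 4 + 2 + 4 + 0 + 4 − 10 − 3)/11 = -0.1818
Numerator Σ_{t=1}^{8}(x_t−x̄)(x_{t+3}−x̄) = -55.4628
Denominator Σ(x_t−x̄)² = 227.6364
r_3 = -55.4628 / 227.6364 = -0.244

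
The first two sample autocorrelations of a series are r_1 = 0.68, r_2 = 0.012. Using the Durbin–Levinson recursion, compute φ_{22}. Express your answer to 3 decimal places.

-0.838

φ_{22} = (r_2 − r_1²) / (1 − r_1²)
r_1² = (0.68)² = 0.4624
Numerator = 0.012 − 0.4624 = -0.4504; denominator = 1 − 0.4624 = 0.5376
φ_{22} = -0.4504 / 0.5376 = -0.838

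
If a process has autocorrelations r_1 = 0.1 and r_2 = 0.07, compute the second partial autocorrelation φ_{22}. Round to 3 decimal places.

0.061

φ_{22} = (r_2 − r_1²) / (1 − r_1²)
r_1² = (0.1)² = 0.01
Numerator = 0.07 − 0.0100 = 0.0600; denominator = 1 − 0.0100 = 0.9900
φ_{22} = 0.0600 / 0.9900 = 0.061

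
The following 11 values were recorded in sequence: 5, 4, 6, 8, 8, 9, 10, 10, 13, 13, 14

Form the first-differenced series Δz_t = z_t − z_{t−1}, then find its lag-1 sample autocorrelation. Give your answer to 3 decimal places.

-0.458

First differences Δz: -1, 2, 2, 0, 1, 1, 0, 3, 0, 1
Mean of differences = 0.9000
Numerator Σ(Δz_t−Δz̄)(Δz_{t+1}−Δz̄) = -5.9100
Denominator Σ(Δz_t−Δz̄)² = 12.9000
r_1(Δz) = -5.9100 / 12.9000 = -0.458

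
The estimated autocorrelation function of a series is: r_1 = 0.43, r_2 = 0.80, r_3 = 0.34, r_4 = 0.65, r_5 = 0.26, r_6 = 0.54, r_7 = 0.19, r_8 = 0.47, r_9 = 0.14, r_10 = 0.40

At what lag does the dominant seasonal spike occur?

2

The largest autocorrelation is r_2 = 0.80, with weaker echoes at lags 4 (0.65), 6 (0.54) and 8 (0.47); the remaining lags stay at or below 0.43.
The dominant spike at lag 2 indicates a seasonal period of 2.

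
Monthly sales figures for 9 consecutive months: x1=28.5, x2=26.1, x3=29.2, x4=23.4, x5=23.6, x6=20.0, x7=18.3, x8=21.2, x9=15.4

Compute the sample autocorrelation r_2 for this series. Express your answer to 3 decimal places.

0.445

Mean x̄ = (28.5 + 26.1 + 29.2 + 23.4 + 23.6 + 20.0 + 18.3 + 21.2 + 15.4)/9 = 22.8556
Numerator Σ_{t=1}^{7}(x_t−x̄)(x_{t+2}−x̄) = 76.0460
Denominator Σ(x_t−x̄)² = 170.7222
r_2 = 76.0460 / 170.7222 = 0.445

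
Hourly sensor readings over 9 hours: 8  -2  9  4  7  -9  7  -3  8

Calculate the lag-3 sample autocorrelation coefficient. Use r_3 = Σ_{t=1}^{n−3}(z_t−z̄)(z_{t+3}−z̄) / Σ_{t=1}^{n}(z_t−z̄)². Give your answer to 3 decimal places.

Mean z̄ = (8 − 2 + 9 + 4 + 7 − 9 + 7 − 3 + 8)/9 = 3.2222
Σ(z_t−z̄)(z_{t+3}−z̄) = (3.7160) + (-19.7284) + (-70.6173) + (2.9383) + (-23.5062) + (-58.3951) = -165.5926
Denominator Σ(z_t−z̄)² = 323.5556
r_3 = -165.5926 / 323.5556 = -0.512

-0.512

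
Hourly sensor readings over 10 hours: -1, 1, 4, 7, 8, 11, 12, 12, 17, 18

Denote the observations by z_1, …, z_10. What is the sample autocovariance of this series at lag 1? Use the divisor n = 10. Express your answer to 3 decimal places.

24.099

Mean z̄ = (-1 + 1 + 4 + 7 + 8 + 11 + 12 + 12 + 17 + 18)/10 = 8.9000
Σ_{t=1}^{9}(z_t−z̄)(z_{t+1}−z̄) = 240.9900
γ_1 = 240.9900 / 10 = 24.099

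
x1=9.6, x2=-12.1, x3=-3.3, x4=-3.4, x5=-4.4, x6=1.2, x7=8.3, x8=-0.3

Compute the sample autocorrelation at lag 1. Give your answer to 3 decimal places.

-0.160

Mean x̄ = (9.6 − 12.1 − 3.3 − 3.4 − 4.4 + 1.2 + 8.3 − 0.3)/8 = -0.5500
Deviations from mean: 10.1500, -11.5500, -2.7500, -2.8500, -3.8500, 1.7500, 8.8500, 0.2500
Σ(x_t−x̄)(x_{t+1}−x̄) = (-117.2325) + (31.7625) + (7.8375) + (10.9725) + (-6.7375) + (15.4875) + (2.2125) = -55.6975
Denominator Σ(x_t−x̄)² = 348.3800
r_1 = -55.6975 / 348.3800 = -0.160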